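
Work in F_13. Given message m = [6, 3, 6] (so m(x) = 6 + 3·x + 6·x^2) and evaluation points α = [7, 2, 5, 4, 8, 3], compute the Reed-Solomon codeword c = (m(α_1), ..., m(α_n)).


c = [9, 10, 2, 10, 11, 4]

Message polynomial: m(x) = 6 + 3·x + 6·x^2 (mod 13).
For each evaluation point α_i, compute m(α_i) mod 13:
  α_1 = 7: Horner steps 6 → 6 → 9, so m(7) = 9.
  α_2 = 2: Horner steps 6 → 2 → 10, so m(2) = 10.
  α_3 = 5: Horner steps 6 → 7 → 2, so m(5) = 2.
  α_4 = 4: Horner steps 6 → 1 → 10, so m(4) = 10.
  α_5 = 8: Horner steps 6 → 12 → 11, so m(8) = 11.
  α_6 = 3: Horner steps 6 → 8 → 4, so m(3) = 4.
Codeword c = [9, 10, 2, 10, 11, 4] ∈ F_13^6.


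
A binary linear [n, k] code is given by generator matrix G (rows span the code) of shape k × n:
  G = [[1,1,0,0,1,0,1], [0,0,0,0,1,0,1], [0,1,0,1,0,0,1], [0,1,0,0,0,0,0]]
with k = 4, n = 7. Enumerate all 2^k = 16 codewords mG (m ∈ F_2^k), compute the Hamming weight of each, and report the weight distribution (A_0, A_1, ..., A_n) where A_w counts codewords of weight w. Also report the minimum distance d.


Weight distribution: A_0 = 1, A_1 = 2, A_2 = 4, A_3 = 6, A_4 = 3. Minimum distance d = 1.

Enumerate all 2^4 = 16 messages m ∈ F_2^4.
For each, compute codeword c = mG in F_2^7, then tally its weight.
  m = 0000 → c = 0000000, weight = 0.
  m = 1000 → c = 1100101, weight = 4.
  m = 0100 → c = 0000101, weight = 2.
  m = 1100 → c = 1100000, weight = 2.
  m = 0010 → c = 0101001, weight = 3.
  m = 1010 → c = 1001100, weight = 3.
  m = 0110 → c = 0101100, weight = 3.
  m = 1110 → c = 1001001, weight = 3.
  m = 0001 → c = 0100000, weight = 1.
  m = 1001 → c = 1000101, weight = 3.
  m = 0101 → c = 0100101, weight = 3.
  m = 1101 → c = 1000000, weight = 1.
  m = 0011 → c = 0001001, weight = 2.
  m = 1011 → c = 1101100, weight = 4.
  m = 0111 → c = 0001100, weight = 2.
  m = 1111 → c = 1101001, weight = 4.
Tally weights:
  weight 0: 1 codewords.
  weight 1: 2 codewords.
  weight 2: 4 codewords.
  weight 3: 6 codewords.
  weight 4: 3 codewords.
Minimum distance d = smallest w > 0 with A_w > 0 = 1.
Sanity: Σ A_w = 16 = 2^4 = 16 ✓.


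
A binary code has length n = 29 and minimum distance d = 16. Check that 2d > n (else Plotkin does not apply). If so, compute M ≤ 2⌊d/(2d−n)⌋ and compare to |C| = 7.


Plotkin bound M ≤ 10; given |C| = 7 ≤ bound (satisfied).

Check applicability: 2d = 32, n = 29.
2d − n = 3 > 0, so Plotkin applies.
Compute d/(2d−n) = 16/3 ≈ 5.3333.
⌊d/(2d−n)⌋ = 5.
Plotkin bound: M ≤ 2·5 = 10.
Given |C| = 7, check: satisfied.
This |C| is below the Plotkin bound.


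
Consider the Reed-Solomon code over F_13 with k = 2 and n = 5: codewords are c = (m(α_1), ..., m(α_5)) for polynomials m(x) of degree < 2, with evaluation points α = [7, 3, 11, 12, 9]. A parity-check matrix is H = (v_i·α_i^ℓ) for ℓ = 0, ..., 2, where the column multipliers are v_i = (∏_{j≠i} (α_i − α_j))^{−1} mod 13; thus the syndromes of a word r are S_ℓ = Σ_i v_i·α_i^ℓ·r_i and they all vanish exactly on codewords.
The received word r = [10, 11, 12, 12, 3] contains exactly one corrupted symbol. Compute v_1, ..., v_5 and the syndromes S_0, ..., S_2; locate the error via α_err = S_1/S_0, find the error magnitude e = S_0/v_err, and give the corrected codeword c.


S = (3, 7, 12), error at position 3, error magnitude e = 3, c = [10, 11, 9, 12, 3].

Step 1: column multipliers v_i = (∏_{j≠i}(α_i − α_j))^{−1} mod 13.
  i = 1 (α = 7): (7−3)(7−11)(7−12)(7−9) = 4·(−4)·(−5)·(−2) = −160 ≡ 9, so v_1 = 9^{−1} = 3 (mod 13).
  i = 2 (α = 3): (3−7)(3−11)(3−12)(3−9) = (−4)·(−8)·(−9)·(−6) = 1728 ≡ 12, so v_2 = 12^{−1} = 12 (mod 13).
  i = 3 (α = 11): (11−7)(11−3)(11−12)(11−9) = 4·8·(−1)·2 = −64 ≡ 1, so v_3 = 1^{−1} = 1 (mod 13).
  i = 4 (α = 12): (12−7)(12−3)(12−11)(12−9) = 5·9·1·3 = 135 ≡ 5, so v_4 = 5^{−1} = 8 (mod 13).
  i = 5 (α = 9): (9−7)(9−3)(9−11)(9−12) = 2·6·(−2)·(−3) = 72 ≡ 7, so v_5 = 7^{−1} = 2 (mod 13).
  v = [3, 12, 1, 8, 2].
Step 2: syndromes of r = [10, 11, 12, 12, 3] (all sums mod 13).
  S_0 = Σ v_i r_i = 3·10 + 12·11 + 1·12 + 8·12 + 2·3 = 276 ≡ 3.
  S_1 = Σ v_i α_i r_i = 3·7·10 + 12·3·11 + 1·11·12 + 8·12·12 + 2·9·3 = 1944 ≡ 7.
  α_i^2 mod 13 = [10, 9, 4, 1, 3].
  S_2 = Σ v_i α_i^2 r_i = 3·10·10 + 12·9·11 + 1·4·12 + 8·1·12 + 2·3·3 = 1650 ≡ 12.
  S = (3, 7, 12) ≠ 0, so r is not a codeword (an error is present).
Step 3: locate the error. For a single error e at position i, S_ℓ = v_i·e·α_i^ℓ, so α_err = S_1/S_0.
  S_0^{−1} = 3^{−1} = 9 (mod 13), so α_err = 7·9 = 63 ≡ 11 = α_3. Error position i = 3.
  Consistency check: S_2/S_1 = 12·2 = 24 ≡ 11 = α_err ✓ (single-error assumption holds).
Step 4: error magnitude e = S_0/v_3 = S_0·∏_{j≠3}(α_3 − α_j) = 3·1 = 3 ≡ 3 (mod 13).
Step 5: correct position 3: c_3 = r_3 − e = 12 − 3 ≡ 9 (mod 13). Hence c = [10, 11, 9, 12, 3].
  Check: interpolating c through the α_i gives m(x) = 2 + 3·x (degree < 2) with m(α_i) = c_i for every i, so c is indeed a codeword.


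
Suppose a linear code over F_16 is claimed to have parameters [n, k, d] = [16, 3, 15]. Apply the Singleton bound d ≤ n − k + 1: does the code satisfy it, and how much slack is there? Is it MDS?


Singleton RHS = n − k + 1 = 14, slack = -1, bound violated (no such code; not MDS).

Singleton bound: d ≤ n − k + 1.
Here n = 16, k = 3, so n − k + 1 = 14.
Given d = 15, check d ≤ 14: NO.
Slack = (n − k + 1) − d = -1.
The slack is negative: d = 15 exceeds n − k + 1 = 14 by 1, so the Singleton bound is violated and no linear [16, 3, 15]_16 code can exist. In particular it is not MDS (MDS requires d = n − k + 1 exactly).
Description: the claimed parameters are [16, 3, 15]_16; such a code would be impossible (violates the Singleton bound).


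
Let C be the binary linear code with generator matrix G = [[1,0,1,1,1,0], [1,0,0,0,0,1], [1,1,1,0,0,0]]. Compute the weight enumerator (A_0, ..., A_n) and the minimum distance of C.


Weight distribution: A_0 = 1, A_2 = 1, A_3 = 3, A_4 = 2, A_5 = 1. Minimum distance d = 2.

Enumerate all 2^3 = 8 messages m ∈ F_2^3.
For each, compute codeword c = mG in F_2^6, then tally its weight.
  m = 000 → c = 000000, weight = 0.
  m = 100 → c = 101110, weight = 4.
  m = 010 → c = 100001, weight = 2.
  m = 110 → c = 001111, weight = 4.
  m = 001 → c = 111000, weight = 3.
  m = 101 → c = 010110, weight = 3.
  m = 011 → c = 011001, weight = 3.
  m = 111 → c = 110111, weight = 5.
Tally weights:
  weight 0: 1 codewords.
  weight 2: 1 codewords.
  weight 3: 3 codewords.
  weight 4: 2 codewords.
  weight 5: 1 codewords.
Minimum distance d = smallest w > 0 with A_w > 0 = 2.
Sanity: Σ A_w = 8 = 2^3 = 8 ✓.


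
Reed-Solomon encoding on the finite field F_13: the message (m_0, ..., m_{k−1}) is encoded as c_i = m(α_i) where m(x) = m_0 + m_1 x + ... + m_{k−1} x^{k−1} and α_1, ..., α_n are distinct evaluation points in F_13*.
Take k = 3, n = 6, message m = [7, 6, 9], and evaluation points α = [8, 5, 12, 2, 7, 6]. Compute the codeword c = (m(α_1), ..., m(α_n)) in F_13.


c = [7, 2, 10, 3, 9, 3]

Message polynomial: m(x) = 7 + 6·x + 9·x^2 (mod 13).
For each evaluation point α_i, compute m(α_i) mod 13:
  α_1 = 8: Horner steps 9 → 0 → 7, so m(8) = 7.
  α_2 = 5: Horner steps 9 → 12 → 2, so m(5) = 2.
  α_3 = 12: Horner steps 9 → 10 → 10, so m(12) = 10.
  α_4 = 2: Horner steps 9 → 11 → 3, so m(2) = 3.
  α_5 = 7: Horner steps 9 → 4 → 9, so m(7) = 9.
  α_6 = 6: Horner steps 9 → 8 → 3, so m(6) = 3.
Codeword c = [7, 2, 10, 3, 9, 3] ∈ F_13^6.


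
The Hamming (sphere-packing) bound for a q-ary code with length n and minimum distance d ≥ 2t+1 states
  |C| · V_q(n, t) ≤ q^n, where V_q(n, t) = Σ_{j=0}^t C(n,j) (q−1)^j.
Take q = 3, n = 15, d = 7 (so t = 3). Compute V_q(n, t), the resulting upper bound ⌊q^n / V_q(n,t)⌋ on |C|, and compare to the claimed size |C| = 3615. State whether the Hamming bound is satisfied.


V_q(n, t) = 4091, q^n = 14348907, Hamming bound = 3507, |C| = 3615 > bound (violated).

Step 1: Compute V_q(n, t) = Σ_{j=0}^3 C(n, j) (q−1)^j.
  j = 0: C(15,0)·(2)^0 = 1·1 = 1.
  j = 1: C(15,1)·(2)^1 = 15·2 = 30.
  j = 2: C(15,2)·(2)^2 = 105·4 = 420.
  j = 3: C(15,3)·(2)^3 = 455·8 = 3640.
  V_q(n, t) = 1 + 30 + 420 + 3640 = 4091.
Step 2: q^n = 3^15 = 14348907.
Step 3: Hamming bound ⌊q^n / V_q(n,t)⌋ = ⌊14348907/4091⌋ = 3507.
Step 4: Compare |C| = 3615 to 3507: violated.
The claimed |C| lies above the Hamming bound, so no 3-ary code of length 15 with d ≥ 7 can have 3615 codewords.


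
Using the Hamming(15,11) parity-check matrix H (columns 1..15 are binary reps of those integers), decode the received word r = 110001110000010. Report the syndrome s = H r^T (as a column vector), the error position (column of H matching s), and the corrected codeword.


s = (0, 1, 0, 0)^T, error position = 4, corrected codeword c = 110101110000010

Compute s = H r^T mod 2 one row at a time:
  s_1 = 1 + 0 + 0 + 0 + 0 + 0 + 1 + 0 = 2 ≡ 0 (mod 2).
  s_2 = 0 + 0 + 1 + 1 + 0 + 0 + 1 + 0 = 3 ≡ 1 (mod 2).
  s_3 = 1 + 0 + 1 + 1 + 0 + 0 + 1 + 0 = 4 ≡ 0 (mod 2).
  s_4 = 1 + 0 + 0 + 1 + 0 + 0 + 0 + 0 = 2 ≡ 0 (mod 2).
s = (0, 1, 0, 0)^T — this equals column 4 of H (binary 0100), so error is at position 4.
Correct: flip bit 4 of r = 110001110000010 to get c = 110101110000010.


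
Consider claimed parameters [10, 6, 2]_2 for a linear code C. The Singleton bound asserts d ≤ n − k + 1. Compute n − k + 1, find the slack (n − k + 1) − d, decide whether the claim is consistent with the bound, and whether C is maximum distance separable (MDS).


Singleton RHS = n − k + 1 = 5, slack = 3, bound satisfied, not MDS.

Singleton bound: d ≤ n − k + 1.
Here n = 10, k = 6, so n − k + 1 = 5.
Given d = 2, check d ≤ 5: YES.
Slack = (n − k + 1) − d = 3.
The code is NOT MDS (slack = 3 > 0).
Description: the claimed parameters are [10, 6, 2]_2; such a code would be non-MDS.


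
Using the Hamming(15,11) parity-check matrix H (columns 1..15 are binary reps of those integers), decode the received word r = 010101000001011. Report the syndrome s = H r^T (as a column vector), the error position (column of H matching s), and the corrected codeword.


s = (1, 1, 0, 1)^T, error position = 13, corrected codeword c = 010101000001111

Compute s = H r^T mod 2 one row at a time:
  s_1 = 0 + 0 + 0 + 0 + 1 + 0 + 1 + 1 = 3 ≡ 1 (mod 2).
  s_2 = 1 + 0 + 1 + 0 + 1 + 0 + 1 + 1 = 5 ≡ 1 (mod 2).
  s_3 = 1 + 0 + 1 + 0 + 0 + 0 + 1 + 1 = 4 ≡ 0 (mod 2).
  s_4 = 0 + 0 + 0 + 0 + 0 + 0 + 0 + 1 = 1 ≡ 1 (mod 2).
s = (1, 1, 0, 1)^T — this equals column 13 of H (binary 1101), so error is at position 13.
Correct: flip bit 13 of r = 010101000001011 to get c = 010101000001111.


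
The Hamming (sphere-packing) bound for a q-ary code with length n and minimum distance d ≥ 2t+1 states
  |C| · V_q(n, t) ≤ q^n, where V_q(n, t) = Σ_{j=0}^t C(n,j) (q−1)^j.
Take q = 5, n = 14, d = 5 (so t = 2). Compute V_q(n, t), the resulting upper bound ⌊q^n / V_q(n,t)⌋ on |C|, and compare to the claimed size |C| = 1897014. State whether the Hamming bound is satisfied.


V_q(n, t) = 1513, q^n = 6103515625, Hamming bound = 4034048, |C| = 1897014 ≤ bound (satisfied).

Step 1: Compute V_q(n, t) = Σ_{j=0}^2 C(n, j) (q−1)^j.
  j = 0: C(14,0)·(4)^0 = 1·1 = 1.
  j = 1: C(14,1)·(4)^1 = 14·4 = 56.
  j = 2: C(14,2)·(4)^2 = 91·16 = 1456.
  V_q(n, t) = 1 + 56 + 1456 = 1513.
Step 2: q^n = 5^14 = 6103515625.
Step 3: Hamming bound ⌊q^n / V_q(n,t)⌋ = ⌊6103515625/1513⌋ = 4034048.
Step 4: Compare |C| = 1897014 to 4034048: satisfied.
The claimed |C| lies below the Hamming bound.


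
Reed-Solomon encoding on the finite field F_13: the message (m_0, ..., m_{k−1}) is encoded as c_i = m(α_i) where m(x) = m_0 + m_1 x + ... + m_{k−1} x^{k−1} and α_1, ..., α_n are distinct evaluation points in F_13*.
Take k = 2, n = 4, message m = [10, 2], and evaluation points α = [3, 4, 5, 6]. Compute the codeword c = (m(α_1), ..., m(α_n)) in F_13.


c = [3, 5, 7, 9]

Message polynomial: m(x) = 10 + 2·x (mod 13).
For each evaluation point α_i, compute m(α_i) mod 13:
  α_1 = 3: Horner steps 2 → 3, so m(3) = 3.
  α_2 = 4: Horner steps 2 → 5, so m(4) = 5.
  α_3 = 5: Horner steps 2 → 7, so m(5) = 7.
  α_4 = 6: Horner steps 2 → 9, so m(6) = 9.
Codeword c = [3, 5, 7, 9] ∈ F_13^4.


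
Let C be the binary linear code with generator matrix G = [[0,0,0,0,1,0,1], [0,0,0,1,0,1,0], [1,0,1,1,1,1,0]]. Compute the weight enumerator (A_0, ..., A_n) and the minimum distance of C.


Weight distribution: A_0 = 1, A_2 = 2, A_3 = 2, A_4 = 1, A_5 = 2. Minimum distance d = 2.

Enumerate all 2^3 = 8 messages m ∈ F_2^3.
For each, compute codeword c = mG in F_2^7, then tally its weight.
  m = 000 → c = 0000000, weight = 0.
  m = 100 → c = 0000101, weight = 2.
  m = 010 → c = 0001010, weight = 2.
  m = 110 → c = 0001111, weight = 4.
  m = 001 → c = 1011110, weight = 5.
  m = 101 → c = 1011011, weight = 5.
  m = 011 → c = 1010100, weight = 3.
  m = 111 → c = 1010001, weight = 3.
Tally weights:
  weight 0: 1 codewords.
  weight 2: 2 codewords.
  weight 3: 2 codewords.
  weight 4: 1 codewords.
  weight 5: 2 codewords.
Minimum distance d = smallest w > 0 with A_w > 0 = 2.
Sanity: Σ A_w = 8 = 2^3 = 8 ✓.


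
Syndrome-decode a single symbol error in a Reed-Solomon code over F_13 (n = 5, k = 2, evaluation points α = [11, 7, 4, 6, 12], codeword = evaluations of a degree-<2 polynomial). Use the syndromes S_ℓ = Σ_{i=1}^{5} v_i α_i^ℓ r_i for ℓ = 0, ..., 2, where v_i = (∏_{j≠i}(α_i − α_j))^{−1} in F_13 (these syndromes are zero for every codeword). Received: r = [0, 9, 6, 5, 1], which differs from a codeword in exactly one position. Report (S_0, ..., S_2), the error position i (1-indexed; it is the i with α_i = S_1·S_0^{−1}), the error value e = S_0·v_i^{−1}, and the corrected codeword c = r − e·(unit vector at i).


S = (2, 12, 7), error at position 4, error magnitude e = 10, c = [0, 9, 6, 8, 1].

Step 1: column multipliers v_i = (∏_{j≠i}(α_i − α_j))^{−1} mod 13.
  i = 1 (α = 11): (11−7)(11−4)(11−6)(11−12) = 4·7·5·(−1) = −140 ≡ 3, so v_1 = 3^{−1} = 9 (mod 13).
  i = 2 (α = 7): (7−11)(7−4)(7−6)(7−12) = (−4)·3·1·(−5) = 60 ≡ 8, so v_2 = 8^{−1} = 5 (mod 13).
  i = 3 (α = 4): (4−11)(4−7)(4−6)(4−12) = (−7)·(−3)·(−2)·(−8) = 336 ≡ 11, so v_3 = 11^{−1} = 6 (mod 13).
  i = 4 (α = 6): (6−11)(6−7)(6−4)(6−12) = (−5)·(−1)·2·(−6) = −60 ≡ 5, so v_4 = 5^{−1} = 8 (mod 13).
  i = 5 (α = 12): (12−11)(12−7)(12−4)(12−6) = 1·5·8·6 = 240 ≡ 6, so v_5 = 6^{−1} = 11 (mod 13).
  v = [9, 5, 6, 8, 11].
Step 2: syndromes of r = [0, 9, 6, 5, 1] (all sums mod 13).
  S_0 = Σ v_i r_i = 9·0 + 5·9 + 6·6 + 8·5 + 11·1 = 132 ≡ 2.
  S_1 = Σ v_i α_i r_i = 9·11·0 + 5·7·9 + 6·4·6 + 8·6·5 + 11·12·1 = 831 ≡ 12.
  α_i^2 mod 13 = [4, 10, 3, 10, 1].
  S_2 = Σ v_i α_i^2 r_i = 9·4·0 + 5·10·9 + 6·3·6 + 8·10·5 + 11·1·1 = 969 ≡ 7.
  S = (2, 12, 7) ≠ 0, so r is not a codeword (an error is present).
Step 3: locate the error. For a single error e at position i, S_ℓ = v_i·e·α_i^ℓ, so α_err = S_1/S_0.
  S_0^{−1} = 2^{−1} = 7 (mod 13), so α_err = 12·7 = 84 ≡ 6 = α_4. Error position i = 4.
  Consistency check: S_2/S_1 = 7·12 = 84 ≡ 6 = α_err ✓ (single-error assumption holds).
Step 4: error magnitude e = S_0/v_4 = S_0·∏_{j≠4}(α_4 − α_j) = 2·5 = 10 ≡ 10 (mod 13).
Step 5: correct position 4: c_4 = r_4 − e = 5 − 10 ≡ 8 (mod 13). Hence c = [0, 9, 6, 8, 1].
  Check: interpolating c through the α_i gives m(x) = 2 + 1·x (degree < 2) with m(α_i) = c_i for every i, so c is indeed a codeword.


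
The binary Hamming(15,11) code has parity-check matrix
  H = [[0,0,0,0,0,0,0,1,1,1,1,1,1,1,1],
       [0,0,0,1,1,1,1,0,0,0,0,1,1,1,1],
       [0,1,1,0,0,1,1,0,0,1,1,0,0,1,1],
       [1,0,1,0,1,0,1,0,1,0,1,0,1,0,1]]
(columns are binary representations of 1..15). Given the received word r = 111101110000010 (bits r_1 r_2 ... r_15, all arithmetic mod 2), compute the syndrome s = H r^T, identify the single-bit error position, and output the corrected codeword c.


s = (0, 0, 1, 1)^T, error position = 3, corrected codeword c = 110101110000010

Compute s = H r^T mod 2 one row at a time:
  s_1 = 1 + 0 + 0 + 0 + 0 + 0 + 1 + 0 = 2 ≡ 0 (mod 2).
  s_2 = 1 + 0 + 1 + 1 + 0 + 0 + 1 + 0 = 4 ≡ 0 (mod 2).
  s_3 = 1 + 1 + 1 + 1 + 0 + 0 + 1 + 0 = 5 ≡ 1 (mod 2).
  s_4 = 1 + 1 + 0 + 1 + 0 + 0 + 0 + 0 = 3 ≡ 1 (mod 2).
s = (0, 0, 1, 1)^T — this equals column 3 of H (binary 0011), so error is at position 3.
Correct: flip bit 3 of r = 111101110000010 to get c = 110101110000010.


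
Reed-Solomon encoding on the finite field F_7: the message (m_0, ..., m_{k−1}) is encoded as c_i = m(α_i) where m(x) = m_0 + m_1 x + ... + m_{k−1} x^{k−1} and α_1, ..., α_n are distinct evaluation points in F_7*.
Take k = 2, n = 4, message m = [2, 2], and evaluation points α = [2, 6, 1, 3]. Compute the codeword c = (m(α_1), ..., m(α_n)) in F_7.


c = [6, 0, 4, 1]

Message polynomial: m(x) = 2 + 2·x (mod 7).
For each evaluation point α_i, compute m(α_i) mod 7:
  α_1 = 2: Horner steps 2 → 6, so m(2) = 6.
  α_2 = 6: Horner steps 2 → 0, so m(6) = 0.
  α_3 = 1: Horner steps 2 → 4, so m(1) = 4.
  α_4 = 3: Horner steps 2 → 1, so m(3) = 1.
Codeword c = [6, 0, 4, 1] ∈ F_7^4.


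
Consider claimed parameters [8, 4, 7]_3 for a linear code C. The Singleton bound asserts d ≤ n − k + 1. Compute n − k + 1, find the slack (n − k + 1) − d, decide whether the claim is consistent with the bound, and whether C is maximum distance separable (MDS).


Singleton RHS = n − k + 1 = 5, slack = -2, bound violated (no such code; not MDS).

Singleton bound: d ≤ n − k + 1.
Here n = 8, k = 4, so n − k + 1 = 5.
Given d = 7, check d ≤ 5: NO.
Slack = (n − k + 1) − d = -2.
The slack is negative: d = 7 exceeds n − k + 1 = 5 by 2, so the Singleton bound is violated and no linear [8, 4, 7]_3 code can exist. In particular it is not MDS (MDS requires d = n − k + 1 exactly).
Description: the claimed parameters are [8, 4, 7]_3; such a code would be impossible (violates the Singleton bound).


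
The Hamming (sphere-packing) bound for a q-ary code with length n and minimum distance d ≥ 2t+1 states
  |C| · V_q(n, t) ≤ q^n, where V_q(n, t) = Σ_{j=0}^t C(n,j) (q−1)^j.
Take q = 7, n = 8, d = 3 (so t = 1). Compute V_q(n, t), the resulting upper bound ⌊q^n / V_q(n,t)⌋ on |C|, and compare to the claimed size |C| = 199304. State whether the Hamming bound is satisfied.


V_q(n, t) = 49, q^n = 5764801, Hamming bound = 117649, |C| = 199304 > bound (violated).

Step 1: Compute V_q(n, t) = Σ_{j=0}^1 C(n, j) (q−1)^j.
  j = 0: C(8,0)·(6)^0 = 1·1 = 1.
  j = 1: C(8,1)·(6)^1 = 8·6 = 48.
  V_q(n, t) = 1 + 48 = 49.
Step 2: q^n = 7^8 = 5764801.
Step 3: Hamming bound ⌊q^n / V_q(n,t)⌋ = ⌊5764801/49⌋ = 117649.
Step 4: Compare |C| = 199304 to 117649: violated.
The claimed |C| lies above the Hamming bound, so no 7-ary code of length 8 with d ≥ 3 can have 199304 codewords.


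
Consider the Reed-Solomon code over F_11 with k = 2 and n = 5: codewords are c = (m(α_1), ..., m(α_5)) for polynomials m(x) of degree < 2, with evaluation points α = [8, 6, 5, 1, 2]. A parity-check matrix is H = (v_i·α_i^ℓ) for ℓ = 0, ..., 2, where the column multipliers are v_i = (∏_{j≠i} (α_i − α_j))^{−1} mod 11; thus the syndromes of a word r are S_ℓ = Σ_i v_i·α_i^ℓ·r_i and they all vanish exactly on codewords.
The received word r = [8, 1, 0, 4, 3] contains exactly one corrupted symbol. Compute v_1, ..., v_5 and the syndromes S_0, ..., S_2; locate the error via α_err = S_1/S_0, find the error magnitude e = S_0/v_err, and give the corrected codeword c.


S = (6, 3, 7), error at position 2, error magnitude e = 2, c = [8, 10, 0, 4, 3].

Step 1: column multipliers v_i = (∏_{j≠i}(α_i − α_j))^{−1} mod 11.
  i = 1 (α = 8): (8−6)(8−5)(8−1)(8−2) = 2·3·7·6 = 252 ≡ 10, so v_1 = 10^{−1} = 10 (mod 11).
  i = 2 (α = 6): (6−8)(6−5)(6−1)(6−2) = (−2)·1·5·4 = −40 ≡ 4, so v_2 = 4^{−1} = 3 (mod 11).
  i = 3 (α = 5): (5−8)(5−6)(5−1)(5−2) = (−3)·(−1)·4·3 = 36 ≡ 3, so v_3 = 3^{−1} = 4 (mod 11).
  i = 4 (α = 1): (1−8)(1−6)(1−5)(1−2) = (−7)·(−5)·(−4)·(−1) = 140 ≡ 8, so v_4 = 8^{−1} = 7 (mod 11).
  i = 5 (α = 2): (2−8)(2−6)(2−5)(2−1) = (−6)·(−4)·(−3)·1 = −72 ≡ 5, so v_5 = 5^{−1} = 9 (mod 11).
  v = [10, 3, 4, 7, 9].
Step 2: syndromes of r = [8, 1, 0, 4, 3] (all sums mod 11).
  S_0 = Σ v_i r_i = 10·8 + 3·1 + 4·0 + 7·4 + 9·3 = 138 ≡ 6.
  S_1 = Σ v_i α_i r_i = 10·8·8 + 3·6·1 + 4·5·0 + 7·1·4 + 9·2·3 = 740 ≡ 3.
  α_i^2 mod 11 = [9, 3, 3, 1, 4].
  S_2 = Σ v_i α_i^2 r_i = 10·9·8 + 3·3·1 + 4·3·0 + 7·1·4 + 9·4·3 = 865 ≡ 7.
  S = (6, 3, 7) ≠ 0, so r is not a codeword (an error is present).
Step 3: locate the error. For a single error e at position i, S_ℓ = v_i·e·α_i^ℓ, so α_err = S_1/S_0.
  S_0^{−1} = 6^{−1} = 2 (mod 11), so α_err = 3·2 = 6 ≡ 6 = α_2. Error position i = 2.
  Consistency check: S_2/S_1 = 7·4 = 28 ≡ 6 = α_err ✓ (single-error assumption holds).
Step 4: error magnitude e = S_0/v_2 = S_0·∏_{j≠2}(α_2 − α_j) = 6·4 = 24 ≡ 2 (mod 11).
Step 5: correct position 2: c_2 = r_2 − e = 1 − 2 ≡ 10 (mod 11). Hence c = [8, 10, 0, 4, 3].
  Check: interpolating c through the α_i gives m(x) = 5 + 10·x (degree < 2) with m(α_i) = c_i for every i, so c is indeed a codeword.


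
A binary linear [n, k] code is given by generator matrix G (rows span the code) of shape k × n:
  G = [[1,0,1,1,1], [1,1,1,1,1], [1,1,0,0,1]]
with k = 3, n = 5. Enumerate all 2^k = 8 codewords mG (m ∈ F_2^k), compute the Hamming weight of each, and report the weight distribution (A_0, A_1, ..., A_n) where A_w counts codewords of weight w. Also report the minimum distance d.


Weight distribution: A_0 = 1, A_1 = 1, A_2 = 2, A_3 = 2, A_4 = 1, A_5 = 1. Minimum distance d = 1.

Enumerate all 2^3 = 8 messages m ∈ F_2^3.
For each, compute codeword c = mG in F_2^5, then tally its weight.
  m = 000 → c = 00000, weight = 0.
  m = 100 → c = 10111, weight = 4.
  m = 010 → c = 11111, weight = 5.
  m = 110 → c = 01000, weight = 1.
  m = 001 → c = 11001, weight = 3.
  m = 101 → c = 01110, weight = 3.
  m = 011 → c = 00110, weight = 2.
  m = 111 → c = 10001, weight = 2.
Tally weights:
  weight 0: 1 codewords.
  weight 1: 1 codewords.
  weight 2: 2 codewords.
  weight 3: 2 codewords.
  weight 4: 1 codewords.
  weight 5: 1 codewords.
Minimum distance d = smallest w > 0 with A_w > 0 = 1.
Sanity: Σ A_w = 8 = 2^3 = 8 ✓.


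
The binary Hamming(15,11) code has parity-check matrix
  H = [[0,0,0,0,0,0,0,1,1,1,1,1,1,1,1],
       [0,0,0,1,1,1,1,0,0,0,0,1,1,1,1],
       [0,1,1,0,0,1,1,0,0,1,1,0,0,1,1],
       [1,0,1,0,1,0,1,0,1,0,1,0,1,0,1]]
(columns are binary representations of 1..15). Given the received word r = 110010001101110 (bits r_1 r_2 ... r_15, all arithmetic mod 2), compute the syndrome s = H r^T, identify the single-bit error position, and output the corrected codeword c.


s = (1, 0, 1, 0)^T, error position = 10, corrected codeword c = 110010001001110

Compute s = H r^T mod 2 one row at a time:
  s_1 = 0 + 1 + 1 + 0 + 1 + 1 + 1 + 0 = 5 ≡ 1 (mod 2).
  s_2 = 0 + 1 + 0 + 0 + 1 + 1 + 1 + 0 = 4 ≡ 0 (mod 2).
  s_3 = 1 + 0 + 0 + 0 + 1 + 0 + 1 + 0 = 3 ≡ 1 (mod 2).
  s_4 = 1 + 0 + 1 + 0 + 1 + 0 + 1 + 0 = 4 ≡ 0 (mod 2).
s = (1, 0, 1, 0)^T — this equals column 10 of H (binary 1010), so error is at position 10.
Correct: flip bit 10 of r = 110010001101110 to get c = 110010001001110.


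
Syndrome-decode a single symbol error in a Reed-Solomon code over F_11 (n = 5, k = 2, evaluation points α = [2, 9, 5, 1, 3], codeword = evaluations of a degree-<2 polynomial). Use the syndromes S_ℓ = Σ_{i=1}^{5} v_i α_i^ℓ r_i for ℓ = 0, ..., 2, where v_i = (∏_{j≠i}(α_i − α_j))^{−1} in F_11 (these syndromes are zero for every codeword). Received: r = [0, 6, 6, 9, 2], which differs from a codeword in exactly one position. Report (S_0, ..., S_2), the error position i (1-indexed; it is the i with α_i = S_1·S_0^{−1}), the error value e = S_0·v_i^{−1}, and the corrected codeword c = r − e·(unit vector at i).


S = (7, 8, 6), error at position 2, error magnitude e = 3, c = [0, 3, 6, 9, 2].

Step 1: column multipliers v_i = (∏_{j≠i}(α_i − α_j))^{−1} mod 11.
  i = 1 (α = 2): (2−9)(2−5)(2−1)(2−3) = (−7)·(−3)·1·(−1) = −21 ≡ 1, so v_1 = 1^{−1} = 1 (mod 11).
  i = 2 (α = 9): (9−2)(9−5)(9−1)(9−3) = 7·4·8·6 = 1344 ≡ 2, so v_2 = 2^{−1} = 6 (mod 11).
  i = 3 (α = 5): (5−2)(5−9)(5−1)(5−3) = 3·(−4)·4·2 = −96 ≡ 3, so v_3 = 3^{−1} = 4 (mod 11).
  i = 4 (α = 1): (1−2)(1−9)(1−5)(1−3) = (−1)·(−8)·(−4)·(−2) = 64 ≡ 9, so v_4 = 9^{−1} = 5 (mod 11).
  i = 5 (α = 3): (3−2)(3−9)(3−5)(3−1) = 1·(−6)·(−2)·2 = 24 ≡ 2, so v_5 = 2^{−1} = 6 (mod 11).
  v = [1, 6, 4, 5, 6].
Step 2: syndromes of r = [0, 6, 6, 9, 2] (all sums mod 11).
  S_0 = Σ v_i r_i = 1·0 + 6·6 + 4·6 + 5·9 + 6·2 = 117 ≡ 7.
  S_1 = Σ v_i α_i r_i = 1·2·0 + 6·9·6 + 4·5·6 + 5·1·9 + 6·3·2 = 525 ≡ 8.
  α_i^2 mod 11 = [4, 4, 3, 1, 9].
  S_2 = Σ v_i α_i^2 r_i = 1·4·0 + 6·4·6 + 4·3·6 + 5·1·9 + 6·9·2 = 369 ≡ 6.
  S = (7, 8, 6) ≠ 0, so r is not a codeword (an error is present).
Step 3: locate the error. For a single error e at position i, S_ℓ = v_i·e·α_i^ℓ, so α_err = S_1/S_0.
  S_0^{−1} = 7^{−1} = 8 (mod 11), so α_err = 8·8 = 64 ≡ 9 = α_2. Error position i = 2.
  Consistency check: S_2/S_1 = 6·7 = 42 ≡ 9 = α_err ✓ (single-error assumption holds).
Step 4: error magnitude e = S_0/v_2 = S_0·∏_{j≠2}(α_2 − α_j) = 7·2 = 14 ≡ 3 (mod 11).
Step 5: correct position 2: c_2 = r_2 − e = 6 − 3 ≡ 3 (mod 11). Hence c = [0, 3, 6, 9, 2].
  Check: interpolating c through the α_i gives m(x) = 7 + 2·x (degree < 2) with m(α_i) = c_i for every i, so c is indeed a codeword.


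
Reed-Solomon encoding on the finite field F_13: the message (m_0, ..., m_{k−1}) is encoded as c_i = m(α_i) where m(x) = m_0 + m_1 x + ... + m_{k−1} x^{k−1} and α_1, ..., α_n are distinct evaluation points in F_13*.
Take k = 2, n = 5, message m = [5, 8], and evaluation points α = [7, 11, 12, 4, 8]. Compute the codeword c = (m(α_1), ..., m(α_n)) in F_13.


c = [9, 2, 10, 11, 4]

Message polynomial: m(x) = 5 + 8·x (mod 13).
For each evaluation point α_i, compute m(α_i) mod 13:
  α_1 = 7: Horner steps 8 → 9, so m(7) = 9.
  α_2 = 11: Horner steps 8 → 2, so m(11) = 2.
  α_3 = 12: Horner steps 8 → 10, so m(12) = 10.
  α_4 = 4: Horner steps 8 → 11, so m(4) = 11.
  α_5 = 8: Horner steps 8 → 4, so m(8) = 4.
Codeword c = [9, 2, 10, 11, 4] ∈ F_13^5.


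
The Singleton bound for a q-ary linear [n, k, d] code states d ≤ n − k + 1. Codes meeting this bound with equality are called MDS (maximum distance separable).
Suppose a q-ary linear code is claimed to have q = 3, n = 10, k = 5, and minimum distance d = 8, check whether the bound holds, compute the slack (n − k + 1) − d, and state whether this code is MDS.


Singleton RHS = n − k + 1 = 6, slack = -2, bound violated (no such code; not MDS).

Singleton bound: d ≤ n − k + 1.
Here n = 10, k = 5, so n − k + 1 = 6.
Given d = 8, check d ≤ 6: NO.
Slack = (n − k + 1) − d = -2.
The slack is negative: d = 8 exceeds n − k + 1 = 6 by 2, so the Singleton bound is violated and no linear [10, 5, 8]_3 code can exist. In particular it is not MDS (MDS requires d = n − k + 1 exactly).
Description: the claimed parameters are [10, 5, 8]_3; such a code would be impossible (violates the Singleton bound).


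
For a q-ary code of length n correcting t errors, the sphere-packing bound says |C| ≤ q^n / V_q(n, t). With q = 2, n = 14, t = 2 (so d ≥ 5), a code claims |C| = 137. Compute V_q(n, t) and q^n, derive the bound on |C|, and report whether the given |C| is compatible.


V_q(n, t) = 106, q^n = 16384, Hamming bound = 154, |C| = 137 ≤ bound (satisfied).

Step 1: Compute V_q(n, t) = Σ_{j=0}^2 C(n, j) (q−1)^j.
  j = 0: C(14,0)·(1)^0 = 1·1 = 1.
  j = 1: C(14,1)·(1)^1 = 14·1 = 14.
  j = 2: C(14,2)·(1)^2 = 91·1 = 91.
  V_q(n, t) = 1 + 14 + 91 = 106.
Step 2: q^n = 2^14 = 16384.
Step 3: Hamming bound ⌊q^n / V_q(n,t)⌋ = ⌊16384/106⌋ = 154.
Step 4: Compare |C| = 137 to 154: satisfied.
The claimed |C| lies below the Hamming bound.


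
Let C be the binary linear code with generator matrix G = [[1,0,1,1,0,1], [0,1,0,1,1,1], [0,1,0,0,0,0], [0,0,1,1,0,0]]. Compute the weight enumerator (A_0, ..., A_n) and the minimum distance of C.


Weight distribution: A_0 = 1, A_1 = 1, A_2 = 2, A_3 = 6, A_4 = 5, A_5 = 1. Minimum distance d = 1.

Enumerate all 2^4 = 16 messages m ∈ F_2^4.
For each, compute codeword c = mG in F_2^6, then tally its weight.
  m = 0000 → c = 000000, weight = 0.
  m = 1000 → c = 101101, weight = 4.
  m = 0100 → c = 010111, weight = 4.
  m = 1100 → c = 111010, weight = 4.
  m = 0010 → c = 010000, weight = 1.
  m = 1010 → c = 111101, weight = 5.
  m = 0110 → c = 000111, weight = 3.
  m = 1110 → c = 101010, weight = 3.
  m = 0001 → c = 001100, weight = 2.
  m = 1001 → c = 100001, weight = 2.
  m = 0101 → c = 011011, weight = 4.
  m = 1101 → c = 110110, weight = 4.
  m = 0011 → c = 011100, weight = 3.
  m = 1011 → c = 110001, weight = 3.
  m = 0111 → c = 001011, weight = 3.
  m = 1111 → c = 100110, weight = 3.
Tally weights:
  weight 0: 1 codewords.
  weight 1: 1 codewords.
  weight 2: 2 codewords.
  weight 3: 6 codewords.
  weight 4: 5 codewords.
  weight 5: 1 codewords.
Minimum distance d = smallest w > 0 with A_w > 0 = 1.
Sanity: Σ A_w = 16 = 2^4 = 16 ✓.


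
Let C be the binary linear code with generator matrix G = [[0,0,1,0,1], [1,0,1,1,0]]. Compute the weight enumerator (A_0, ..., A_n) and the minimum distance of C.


Weight distribution: A_0 = 1, A_2 = 1, A_3 = 2. Minimum distance d = 2.

Enumerate all 2^2 = 4 messages m ∈ F_2^2.
For each, compute codeword c = mG in F_2^5, then tally its weight.
  m = 00 → c = 00000, weight = 0.
  m = 10 → c = 00101, weight = 2.
  m = 01 → c = 10110, weight = 3.
  m = 11 → c = 10011, weight = 3.
Tally weights:
  weight 0: 1 codewords.
  weight 2: 1 codewords.
  weight 3: 2 codewords.
Minimum distance d = smallest w > 0 with A_w > 0 = 2.
Sanity: Σ A_w = 4 = 2^2 = 4 ✓.


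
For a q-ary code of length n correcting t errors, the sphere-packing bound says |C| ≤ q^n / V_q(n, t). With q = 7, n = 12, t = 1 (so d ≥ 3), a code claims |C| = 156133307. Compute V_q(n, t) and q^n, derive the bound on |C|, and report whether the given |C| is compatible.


V_q(n, t) = 73, q^n = 13841287201, Hamming bound = 189606673, |C| = 156133307 ≤ bound (satisfied).

Step 1: Compute V_q(n, t) = Σ_{j=0}^1 C(n, j) (q−1)^j.
  j = 0: C(12,0)·(6)^0 = 1·1 = 1.
  j = 1: C(12,1)·(6)^1 = 12·6 = 72.
  V_q(n, t) = 1 + 72 = 73.
Step 2: q^n = 7^12 = 13841287201.
Step 3: Hamming bound ⌊q^n / V_q(n,t)⌋ = ⌊13841287201/73⌋ = 189606673.
Step 4: Compare |C| = 156133307 to 189606673: satisfied.
The claimed |C| lies below the Hamming bound.


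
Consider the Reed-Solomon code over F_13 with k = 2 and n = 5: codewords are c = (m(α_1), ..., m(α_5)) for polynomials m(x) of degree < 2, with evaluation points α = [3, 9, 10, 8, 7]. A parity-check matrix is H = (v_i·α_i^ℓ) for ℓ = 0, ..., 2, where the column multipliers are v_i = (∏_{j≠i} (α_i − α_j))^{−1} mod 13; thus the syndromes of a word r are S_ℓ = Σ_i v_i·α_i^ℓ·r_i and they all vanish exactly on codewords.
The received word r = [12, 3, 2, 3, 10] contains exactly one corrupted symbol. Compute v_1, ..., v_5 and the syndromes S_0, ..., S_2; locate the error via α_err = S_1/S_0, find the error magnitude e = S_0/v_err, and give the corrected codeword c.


S = (7, 11, 8), error at position 2, error magnitude e = 7, c = [12, 9, 2, 3, 10].

Step 1: column multipliers v_i = (∏_{j≠i}(α_i − α_j))^{−1} mod 13.
  i = 1 (α = 3): (3−9)(3−10)(3−8)(3−7) = (−6)·(−7)·(−5)·(−4) = 840 ≡ 8, so v_1 = 8^{−1} = 5 (mod 13).
  i = 2 (α = 9): (9−3)(9−10)(9−8)(9−7) = 6·(−1)·1·2 = −12 ≡ 1, so v_2 = 1^{−1} = 1 (mod 13).
  i = 3 (α = 10): (10−3)(10−9)(10−8)(10−7) = 7·1·2·3 = 42 ≡ 3, so v_3 = 3^{−1} = 9 (mod 13).
  i = 4 (α = 8): (8−3)(8−9)(8−10)(8−7) = 5·(−1)·(−2)·1 = 10 ≡ 10, so v_4 = 10^{−1} = 4 (mod 13).
  i = 5 (α = 7): (7−3)(7−9)(7−10)(7−8) = 4·(−2)·(−3)·(−1) = −24 ≡ 2, so v_5 = 2^{−1} = 7 (mod 13).
  v = [5, 1, 9, 4, 7].
Step 2: syndromes of r = [12, 3, 2, 3, 10] (all sums mod 13).
  S_0 = Σ v_i r_i = 5·12 + 1·3 + 9·2 + 4·3 + 7·10 = 163 ≡ 7.
  S_1 = Σ v_i α_i r_i = 5·3·12 + 1·9·3 + 9·10·2 + 4·8·3 + 7·7·10 = 973 ≡ 11.
  α_i^2 mod 13 = [9, 3, 9, 12, 10].
  S_2 = Σ v_i α_i^2 r_i = 5·9·12 + 1·3·3 + 9·9·2 + 4·12·3 + 7·10·10 = 1555 ≡ 8.
  S = (7, 11, 8) ≠ 0, so r is not a codeword (an error is present).
Step 3: locate the error. For a single error e at position i, S_ℓ = v_i·e·α_i^ℓ, so α_err = S_1/S_0.
  S_0^{−1} = 7^{−1} = 2 (mod 13), so α_err = 11·2 = 22 ≡ 9 = α_2. Error position i = 2.
  Consistency check: S_2/S_1 = 8·6 = 48 ≡ 9 = α_err ✓ (single-error assumption holds).
Step 4: error magnitude e = S_0/v_2 = S_0·∏_{j≠2}(α_2 − α_j) = 7·1 = 7 ≡ 7 (mod 13).
Step 5: correct position 2: c_2 = r_2 − e = 3 − 7 ≡ 9 (mod 13). Hence c = [12, 9, 2, 3, 10].
  Check: interpolating c through the α_i gives m(x) = 7 + 6·x (degree < 2) with m(α_i) = c_i for every i, so c is indeed a codeword.


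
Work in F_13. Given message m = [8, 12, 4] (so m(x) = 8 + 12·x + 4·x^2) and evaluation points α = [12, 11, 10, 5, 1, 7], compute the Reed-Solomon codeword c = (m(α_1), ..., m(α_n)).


c = [0, 0, 8, 12, 11, 2]

Message polynomial: m(x) = 8 + 12·x + 4·x^2 (mod 13).
For each evaluation point α_i, compute m(α_i) mod 13:
  α_1 = 12: Horner steps 4 → 8 → 0, so m(12) = 0.
  α_2 = 11: Horner steps 4 → 4 → 0, so m(11) = 0.
  α_3 = 10: Horner steps 4 → 0 → 8, so m(10) = 8.
  α_4 = 5: Horner steps 4 → 6 → 12, so m(5) = 12.
  α_5 = 1: Horner steps 4 → 3 → 11, so m(1) = 11.
  α_6 = 7: Horner steps 4 → 1 → 2, so m(7) = 2.
Codeword c = [0, 0, 8, 12, 11, 2] ∈ F_13^6.


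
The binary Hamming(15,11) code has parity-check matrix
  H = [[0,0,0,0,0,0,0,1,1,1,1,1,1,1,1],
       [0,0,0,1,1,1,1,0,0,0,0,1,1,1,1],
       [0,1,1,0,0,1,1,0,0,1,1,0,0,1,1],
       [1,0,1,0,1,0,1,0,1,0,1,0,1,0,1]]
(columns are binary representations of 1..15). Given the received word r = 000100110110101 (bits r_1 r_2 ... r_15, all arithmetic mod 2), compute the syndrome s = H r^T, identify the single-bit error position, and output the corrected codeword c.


s = (1, 0, 0, 0)^T, error position = 8, corrected codeword c = 000100100110101

Compute s = H r^T mod 2 one row at a time:
  s_1 = 1 + 0 + 1 + 1 + 0 + 1 + 0 + 1 = 5 ≡ 1 (mod 2).
  s_2 = 1 + 0 + 0 + 1 + 0 + 1 + 0 + 1 = 4 ≡ 0 (mod 2).
  s_3 = 0 + 0 + 0 + 1 + 1 + 1 + 0 + 1 = 4 ≡ 0 (mod 2).
  s_4 = 0 + 0 + 0 + 1 + 0 + 1 + 1 + 1 = 4 ≡ 0 (mod 2).
s = (1, 0, 0, 0)^T — this equals column 8 of H (binary 1000), so error is at position 8.
Correct: flip bit 8 of r = 000100110110101 to get c = 000100100110101.


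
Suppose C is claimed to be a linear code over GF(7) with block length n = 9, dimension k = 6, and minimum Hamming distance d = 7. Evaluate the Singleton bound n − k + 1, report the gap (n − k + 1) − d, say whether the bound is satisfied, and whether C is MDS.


Singleton RHS = n − k + 1 = 4, slack = -3, bound violated (no such code; not MDS).

Singleton bound: d ≤ n − k + 1.
Here n = 9, k = 6, so n − k + 1 = 4.
Given d = 7, check d ≤ 4: NO.
Slack = (n − k + 1) − d = -3.
The slack is negative: d = 7 exceeds n − k + 1 = 4 by 3, so the Singleton bound is violated and no linear [9, 6, 7]_7 code can exist. In particular it is not MDS (MDS requires d = n − k + 1 exactly).
Description: the claimed parameters are [9, 6, 7]_7; such a code would be impossible (violates the Singleton bound).


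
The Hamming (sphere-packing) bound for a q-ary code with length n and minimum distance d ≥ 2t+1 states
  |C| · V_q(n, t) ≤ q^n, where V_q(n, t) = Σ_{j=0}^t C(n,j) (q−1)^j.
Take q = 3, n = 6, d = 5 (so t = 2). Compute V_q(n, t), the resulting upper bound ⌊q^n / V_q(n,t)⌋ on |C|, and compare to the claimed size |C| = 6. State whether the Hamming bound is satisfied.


V_q(n, t) = 73, q^n = 729, Hamming bound = 9, |C| = 6 ≤ bound (satisfied).

Step 1: Compute V_q(n, t) = Σ_{j=0}^2 C(n, j) (q−1)^j.
  j = 0: C(6,0)·(2)^0 = 1·1 = 1.
  j = 1: C(6,1)·(2)^1 = 6·2 = 12.
  j = 2: C(6,2)·(2)^2 = 15·4 = 60.
  V_q(n, t) = 1 + 12 + 60 = 73.
Step 2: q^n = 3^6 = 729.
Step 3: Hamming bound ⌊q^n / V_q(n,t)⌋ = ⌊729/73⌋ = 9.
Step 4: Compare |C| = 6 to 9: satisfied.
The claimed |C| lies below the Hamming bound.


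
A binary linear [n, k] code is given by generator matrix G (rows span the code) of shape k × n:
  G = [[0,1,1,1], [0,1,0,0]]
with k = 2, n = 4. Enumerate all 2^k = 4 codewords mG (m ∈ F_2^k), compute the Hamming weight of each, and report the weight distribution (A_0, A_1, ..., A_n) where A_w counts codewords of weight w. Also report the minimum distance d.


Weight distribution: A_0 = 1, A_1 = 1, A_2 = 1, A_3 = 1. Minimum distance d = 1.

Enumerate all 2^2 = 4 messages m ∈ F_2^2.
For each, compute codeword c = mG in F_2^4, then tally its weight.
  m = 00 → c = 0000, weight = 0.
  m = 10 → c = 0111, weight = 3.
  m = 01 → c = 0100, weight = 1.
  m = 11 → c = 0011, weight = 2.
Tally weights:
  weight 0: 1 codewords.
  weight 1: 1 codewords.
  weight 2: 1 codewords.
  weight 3: 1 codewords.
Minimum distance d = smallest w > 0 with A_w > 0 = 1.
Sanity: Σ A_w = 4 = 2^2 = 4 ✓.


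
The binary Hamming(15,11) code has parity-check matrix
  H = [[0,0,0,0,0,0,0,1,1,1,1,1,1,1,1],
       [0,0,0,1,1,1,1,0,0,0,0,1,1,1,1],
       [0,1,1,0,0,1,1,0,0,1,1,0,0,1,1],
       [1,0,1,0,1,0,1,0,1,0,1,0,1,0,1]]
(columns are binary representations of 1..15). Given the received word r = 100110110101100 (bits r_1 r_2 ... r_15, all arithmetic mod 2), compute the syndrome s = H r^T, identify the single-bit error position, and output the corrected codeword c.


s = (0, 1, 0, 0)^T, error position = 4, corrected codeword c = 100010110101100

Compute s = H r^T mod 2 one row at a time:
  s_1 = 1 + 0 + 1 + 0 + 1 + 1 + 0 + 0 = 4 ≡ 0 (mod 2).
  s_2 = 1 + 1 + 0 + 1 + 1 + 1 + 0 + 0 = 5 ≡ 1 (mod 2).
  s_3 = 0 + 0 + 0 + 1 + 1 + 0 + 0 + 0 = 2 ≡ 0 (mod 2).
  s_4 = 1 + 0 + 1 + 1 + 0 + 0 + 1 + 0 = 4 ≡ 0 (mod 2).
s = (0, 1, 0, 0)^T — this equals column 4 of H (binary 0100), so error is at position 4.
Correct: flip bit 4 of r = 100110110101100 to get c = 100010110101100.


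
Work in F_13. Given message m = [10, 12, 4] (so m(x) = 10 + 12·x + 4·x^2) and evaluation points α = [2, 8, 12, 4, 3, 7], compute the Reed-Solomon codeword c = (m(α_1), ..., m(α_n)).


c = [11, 11, 2, 5, 4, 4]

Message polynomial: m(x) = 10 + 12·x + 4·x^2 (mod 13).
For each evaluation point α_i, compute m(α_i) mod 13:
  α_1 = 2: Horner steps 4 → 7 → 11, so m(2) = 11.
  α_2 = 8: Horner steps 4 → 5 → 11, so m(8) = 11.
  α_3 = 12: Horner steps 4 → 8 → 2, so m(12) = 2.
  α_4 = 4: Horner steps 4 → 2 → 5, so m(4) = 5.
  α_5 = 3: Horner steps 4 → 11 → 4, so m(3) = 4.
  α_6 = 7: Horner steps 4 → 1 → 4, so m(7) = 4.
Codeword c = [11, 11, 2, 5, 4, 4] ∈ F_13^6.


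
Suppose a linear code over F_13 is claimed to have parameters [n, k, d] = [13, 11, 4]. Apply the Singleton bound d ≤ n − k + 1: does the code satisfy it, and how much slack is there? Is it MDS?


Singleton RHS = n − k + 1 = 3, slack = -1, bound violated (no such code; not MDS).

Singleton bound: d ≤ n − k + 1.
Here n = 13, k = 11, so n − k + 1 = 3.
Given d = 4, check d ≤ 3: NO.
Slack = (n − k + 1) − d = -1.
The slack is negative: d = 4 exceeds n − k + 1 = 3 by 1, so the Singleton bound is violated and no linear [13, 11, 4]_13 code can exist. In particular it is not MDS (MDS requires d = n − k + 1 exactly).
Description: the claimed parameters are [13, 11, 4]_13; such a code would be impossible (violates the Singleton bound).
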